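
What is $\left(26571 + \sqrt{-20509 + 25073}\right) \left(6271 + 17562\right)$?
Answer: $633266643 + 47666 \sqrt{1141} \approx 6.3488 \cdot 10^{8}$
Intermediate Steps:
$\left(26571 + \sqrt{-20509 + 25073}\right) \left(6271 + 17562\right) = \left(26571 + \sqrt{4564}\right) 23833 = \left(26571 + 2 \sqrt{1141}\right) 23833 = 633266643 + 47666 \sqrt{1141}$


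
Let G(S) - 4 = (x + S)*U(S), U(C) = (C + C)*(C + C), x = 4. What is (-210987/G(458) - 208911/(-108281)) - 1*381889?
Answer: -16029506091184071995/41974466537156 ≈ -3.8189e+5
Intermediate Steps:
U(C) = 4*C**2 (U(C) = (2*C)*(2*C) = 4*C**2)
G(S) = 4 + 4*S**2*(4 + S) (G(S) = 4 + (4 + S)*(4*S**2) = 4 + 4*S**2*(4 + S))
(-210987/G(458) - 208911/(-108281)) - 1*381889 = (-210987/(4 + 4*458**3 + 16*458**2) - 208911/(-108281)) - 1*381889 = (-210987/(4 + 4*96071912 + 16*209764) - 208911*(-1/108281)) - 381889 = (-210987/(4 + 384287648 + 3356224) + 208911/108281) - 381889 = (-210987/387643876 + 208911/108281) - 381889 = 80960223895689/41974466537156 - 381889 = -16029506091184071995/41974466537156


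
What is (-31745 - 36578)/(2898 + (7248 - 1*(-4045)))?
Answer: -68323/14191 ≈ -4.8145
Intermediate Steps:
(-31745 - 36578)/(2898 + (7248 - 1*(-4045))) = -68323/(2898 + (7248 + 4045)) = -68323/(2898 + 11293) = -68323/14191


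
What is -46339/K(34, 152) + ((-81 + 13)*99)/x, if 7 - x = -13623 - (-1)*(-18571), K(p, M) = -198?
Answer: 1490829203/6375798 ≈ 233.83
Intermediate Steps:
x = 32201 (x = 7 - (-13623 - (-1)*(-18571)) = 7 - (-13623 - 1*18571) = 7 - (-13623 - 18571) = 7 - 1*(-32194) = 7 + 32194 = 32201)
-46339/K(34, 152) + ((-81 + 13)*99)/x = -46339/(-198) + ((-81 + 13)*99)/32201 = -46339*(-1/198) - 68*99*(1/32201) = 46339/198 - 6732*1/32201 = 46339/198 - 6732/32201 = 1490829203/6375798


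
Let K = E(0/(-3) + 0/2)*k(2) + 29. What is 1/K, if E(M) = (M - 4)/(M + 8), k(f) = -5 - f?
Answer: 2/65 ≈ 0.030769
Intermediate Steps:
E(M) = (-4 + M)/(8 + M)
K = 65/2 (K = ((-4 + (0/(-3) + 0/2))/(8 + (0/(-3) + 0/2)))*(-5 - 1*2) + 29 = ((-4 + (0*(-⅓) + 0*(½)))/(8 + (0*(-⅓) + 0*(½))))*(-5 - 2) + 29 = ((-4 + (0 + 0))/(8 + (0 + 0)))*(-7) + 29 = ((-4 + 0)/(8 + 0))*(-7) + 29 = (-4/8)*(-7) + 29 = ((⅛)*(-4))*(-7) + 29 = -½*(-7) + 29 = 7/2 + 29 = 65/2 ≈ 32.500)
1/K = 1/(65/2) = 2/65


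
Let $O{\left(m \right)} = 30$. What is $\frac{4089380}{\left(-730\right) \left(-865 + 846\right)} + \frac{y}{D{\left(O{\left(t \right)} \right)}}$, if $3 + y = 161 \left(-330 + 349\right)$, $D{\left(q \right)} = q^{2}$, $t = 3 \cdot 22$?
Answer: $\frac{93070718}{312075} \approx 298.23$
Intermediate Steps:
$t = 66$
$y = 3056$ ($y = -3 + 161 \left(-330 + 349\right) = -3 + 161 \cdot 19 = -3 + 3059 = 3056$)
$\frac{4089380}{\left(-730\right) \left(-865 + 846\right)} + \frac{y}{D{\left(O{\left(t \right)} \right)}} = \frac{4089380}{\left(-730\right) \left(-865 + 846\right)} + \frac{3056}{30^{2}} = \frac{4089380}{\left(-730\right) \left(-19\right)} + \frac{3056}{900} = \frac{4089380}{13870} + 3056 \cdot \frac{1}{900} = 4089380 \cdot \frac{1}{13870} + \frac{764}{225} = \frac{408938}{1387} + \frac{764}{225} = \frac{93070718}{312075}$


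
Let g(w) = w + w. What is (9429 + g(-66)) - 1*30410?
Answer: -21113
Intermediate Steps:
g(w) = 2*w
(9429 + g(-66)) - 1*30410 = (9429 + 2*(-66)) - 1*30410 = (9429 - 132) - 30410 = 9297 - 30410 = -21113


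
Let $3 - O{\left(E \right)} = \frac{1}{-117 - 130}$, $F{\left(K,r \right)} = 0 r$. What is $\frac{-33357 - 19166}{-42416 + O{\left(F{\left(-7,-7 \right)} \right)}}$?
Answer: $\frac{12973181}{10476010} \approx 1.2384$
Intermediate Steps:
$F{\left(K,r \right)} = 0$
$O{\left(E \right)} = \frac{742}{247}$ ($O{\left(E \right)} = 3 - \frac{1}{-117 - 130} = 3 - \frac{1}{-247} = 3 - - \frac{1}{247} = 3 + \frac{1}{247} = \frac{742}{247}$)
$\frac{-33357 - 19166}{-42416 + O{\left(F{\left(-7,-7 \right)} \right)}} = \frac{-33357 - 19166}{-42416 + \frac{742}{247}} = - \frac{52523}{- \frac{10476010}{247}} = \left(-52523\right) \left(- \frac{247}{10476010}\right) = \frac{12973181}{10476010}$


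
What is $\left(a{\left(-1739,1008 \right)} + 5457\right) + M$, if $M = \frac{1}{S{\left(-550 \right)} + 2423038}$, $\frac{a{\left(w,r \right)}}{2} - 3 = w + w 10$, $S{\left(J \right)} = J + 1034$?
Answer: $- \frac{79479403989}{2423522} \approx -32795.0$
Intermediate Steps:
$S{\left(J \right)} = 1034 + J$
$a{\left(w,r \right)} = 6 + 22 w$ ($a{\left(w,r \right)} = 6 + 2 \left(w + w 10\right) = 6 + 2 \left(w + 10 w\right) = 6 + 2 \cdot 11 w = 6 + 22 w$)
$M = \frac{1}{2423522}$ ($M = \frac{1}{\left(1034 - 550\right) + 2423038} = \frac{1}{484 + 2423038} = \frac{1}{2423522} \approx 4.1262 \cdot 10^{-7}$)
$\left(a{\left(-1739,1008 \right)} + 5457\right) + M = \left(\left(6 + 22 \left(-1739\right)\right) + 5457\right) + \frac{1}{2423522} = \left(\left(6 - 38258\right) + 5457\right) + \frac{1}{2423522} = \left(-38252 + 5457\right) + \frac{1}{2423522} = -32795 + \frac{1}{2423522} = - \frac{79479403989}{2423522}$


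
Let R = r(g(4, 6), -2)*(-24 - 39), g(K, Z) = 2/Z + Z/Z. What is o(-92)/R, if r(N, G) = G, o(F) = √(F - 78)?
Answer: I*√170/126 ≈ 0.10348*I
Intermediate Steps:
o(F) = √(-78 + F)
g(K, Z) = 1 + 2/Z (g(K, Z) = 2/Z + 1 = 1 + 2/Z)
R = 126 (R = -2*(-24 - 39) = -2*(-63) = 126)
o(-92)/R = √(-78 - 92)/126 = √(-170)*(1/126) = (I*√170)*(1/126) = I*√170/126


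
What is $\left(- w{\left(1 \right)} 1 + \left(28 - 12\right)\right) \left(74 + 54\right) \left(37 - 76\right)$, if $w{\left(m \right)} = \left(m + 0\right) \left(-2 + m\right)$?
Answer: $-84864$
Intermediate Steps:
$w{\left(m \right)} = m \left(-2 + m\right)$
$\left(- w{\left(1 \right)} 1 + \left(28 - 12\right)\right) \left(74 + 54\right) \left(37 - 76\right) = \left(- 1 \left(-2 + 1\right) 1 + \left(28 - 12\right)\right) \left(74 + 54\right) \left(37 - 76\right) = \left(- 1 \left(-1\right) 1 + \left(28 - 12\right)\right) 128 \left(-39\right) = \left(\left(-1\right) \left(-1\right) 1 + 16\right) \left(-4992\right) = \left(1 \cdot 1 + 16\right) \left(-4992\right) = \left(1 + 16\right) \left(-4992\right) = 17 \left(-4992\right) = -84864$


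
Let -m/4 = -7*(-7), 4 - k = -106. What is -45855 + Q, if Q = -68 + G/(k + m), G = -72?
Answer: -1974653/43 ≈ -45922.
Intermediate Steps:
k = 110 (k = 4 - 1*(-106) = 4 + 106 = 110)
m = -196 (m = -(-28)*(-7) = -4*49 = -196)
Q = -2888/43 (Q = -68 - 72/(110 - 196) = -68 - 72/(-86) = -68 - 72*(-1/86) = -68 + 36/43 = -2888/43 ≈ -67.163)
-45855 + Q = -45855 - 2888/43 = -1974653/43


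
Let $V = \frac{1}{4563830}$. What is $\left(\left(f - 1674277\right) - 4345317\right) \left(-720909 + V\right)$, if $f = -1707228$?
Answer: $\frac{12711032180850670759}{2281915} \approx 5.5703 \cdot 10^{12}$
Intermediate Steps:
$V = \frac{1}{4563830} \approx 2.1911 \cdot 10^{-7}$
$\left(\left(f - 1674277\right) - 4345317\right) \left(-720909 + V\right) = \left(\left(-1707228 - 1674277\right) - 4345317\right) \left(-720909 + \frac{1}{4563830}\right) = \left(\left(-1707228 - 1674277\right) - 4345317\right) \left(- \frac{3290106121469}{4563830}\right) = \left(-3381505 - 4345317\right) \left(- \frac{3290106121469}{4563830}\right) = \left(-7726822\right) \left(- \frac{3290106121469}{4563830}\right) = \frac{12711032180850670759}{2281915}$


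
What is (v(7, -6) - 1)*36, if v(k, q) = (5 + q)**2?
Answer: 0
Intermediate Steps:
(v(7, -6) - 1)*36 = ((5 - 6)**2 - 1)*36 = ((-1)**2 - 1)*36 = (1 - 1)*36 = 0*36 = 0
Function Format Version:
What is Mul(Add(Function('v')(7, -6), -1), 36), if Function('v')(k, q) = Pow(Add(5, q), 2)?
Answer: 0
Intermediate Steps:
Mul(Add(Function('v')(7, -6), -1), 36) = Mul(Add(Pow(Add(5, -6), 2), -1), 36) = Mul(Add(Pow(-1, 2), -1), 36) = Mul(Add(1, -1), 36) = Mul(0, 36) = 0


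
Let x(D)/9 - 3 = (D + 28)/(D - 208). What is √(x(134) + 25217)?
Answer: √34532063/37 ≈ 158.82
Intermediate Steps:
x(D) = 27 + 9*(28 + D)/(-208 + D) (x(D) = 27 + 9*((D + 28)/(D - 208)) = 27 + 9*((28 + D)/(-208 + D)) = 27 + 9*(28 + D)/(-208 + D))
√(x(134) + 25217) = √(36*(-149 + 134)/(-208 + 134) + 25217) = √(36*(-15)/(-74) + 25217) = √(36*(-1/74)*(-15) + 25217) = √(270/37 + 25217) = √(933299/37) = √34532063/37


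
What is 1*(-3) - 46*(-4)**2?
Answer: -739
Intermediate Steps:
1*(-3) - 46*(-4)**2 = -3 - 46*16 = -3 - 736 = -739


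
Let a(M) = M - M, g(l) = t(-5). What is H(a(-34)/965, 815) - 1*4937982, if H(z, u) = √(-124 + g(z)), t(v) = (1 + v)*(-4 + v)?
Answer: -4937982 + 2*I*√22 ≈ -4.938e+6 + 9.3808*I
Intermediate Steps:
g(l) = 36 (g(l) = -4 + (-5)² - 3*(-5) = -4 + 25 + 15 = 36)
a(M) = 0
H(z, u) = 2*I*√22 (H(z, u) = √(-124 + 36) = √(-88) = 2*I*√22)
H(a(-34)/965, 815) - 1*4937982 = 2*I*√22 - 1*4937982 = 2*I*√22 - 4937982 = -4937982 + 2*I*√22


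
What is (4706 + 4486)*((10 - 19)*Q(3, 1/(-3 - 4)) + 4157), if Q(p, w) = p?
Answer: 37962960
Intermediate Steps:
(4706 + 4486)*((10 - 19)*Q(3, 1/(-3 - 4)) + 4157) = (4706 + 4486)*((10 - 19)*3 + 4157) = 9192*(-9*3 + 4157) = 9192*(-27 + 4157) = 9192*4130 = 37962960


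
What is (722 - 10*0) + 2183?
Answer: 2905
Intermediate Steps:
(722 - 10*0) + 2183 = (722 + 0) + 2183 = 722 + 2183 = 2905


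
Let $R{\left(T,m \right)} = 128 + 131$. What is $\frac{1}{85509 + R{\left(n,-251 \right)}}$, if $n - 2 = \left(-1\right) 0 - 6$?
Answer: $\frac{1}{85768} \approx 1.1659 \cdot 10^{-5}$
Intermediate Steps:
$n = -4$ ($n = 2 - 6 = -4$)
$R{\left(T,m \right)} = 259$
$\frac{1}{85509 + R{\left(n,-251 \right)}} = \frac{1}{85509 + 259} = \frac{1}{85768}$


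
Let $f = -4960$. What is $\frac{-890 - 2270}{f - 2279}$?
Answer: $\frac{3160}{7239} \approx 0.43652$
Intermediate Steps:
$\frac{-890 - 2270}{f - 2279} = \frac{-890 - 2270}{-4960 - 2279} = - \frac{3160}{-7239} = \left(-3160\right) \left(- \frac{1}{7239}\right) = \frac{3160}{7239}$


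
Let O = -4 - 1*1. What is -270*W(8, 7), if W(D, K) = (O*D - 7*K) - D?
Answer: 26190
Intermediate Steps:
O = -5 (O = -4 - 1 = -5)
W(D, K) = -7*K - 6*D (W(D, K) = (-5*D - 7*K) - D = (-7*K - 5*D) - D = -7*K - 6*D)
-270*W(8, 7) = -270*(-7*7 - 6*8) = -270*(-49 - 48) = -270*(-97) = 26190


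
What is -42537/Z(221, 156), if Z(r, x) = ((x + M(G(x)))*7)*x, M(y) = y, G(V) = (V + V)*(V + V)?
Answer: -14179/35490000 ≈ -0.00039952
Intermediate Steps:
G(V) = 4*V² (G(V) = (2*V)*(2*V) = 4*V²)
Z(r, x) = x*(7*x + 28*x²) (Z(r, x) = ((x + 4*x²)*7)*x = (7*x + 28*x²)*x = x*(7*x + 28*x²))
-42537/Z(221, 156) = -42537*1/(24336*(7 + 28*156)) = -42537*1/(24336*(7 + 4368)) = -42537/(24336*4375) = -42537/106470000 = -42537*1/106470000 = -14179/35490000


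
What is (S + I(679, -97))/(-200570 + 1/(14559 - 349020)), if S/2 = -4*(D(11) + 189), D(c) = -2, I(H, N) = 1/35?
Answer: 17512043499/2347899496985 ≈ 0.0074586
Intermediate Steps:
I(H, N) = 1/35
S = -1496 (S = 2*(-4*(-2 + 189)) = 2*(-4*187) = 2*(-748) = -1496)
(S + I(679, -97))/(-200570 + 1/(14559 - 349020)) = (-1496 + 1/35)/(-200570 + 1/(14559 - 349020)) = -52359/(35*(-200570 + 1/(-334461))) = -52359/(35*(-200570 - 1/334461)) = -52359/(35*(-67082842771/334461)) = -52359/35*(-334461/67082842771) = 17512043499/2347899496985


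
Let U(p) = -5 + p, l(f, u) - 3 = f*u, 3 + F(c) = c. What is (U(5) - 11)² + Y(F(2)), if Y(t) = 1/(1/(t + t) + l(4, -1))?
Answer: 361/3 ≈ 120.33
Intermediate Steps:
F(c) = -3 + c
l(f, u) = 3 + f*u
Y(t) = 1/(-1 + 1/(2*t)) (Y(t) = 1/(1/(t + t) + (3 + 4*(-1))) = 1/(1/(2*t) + (3 - 4)) = 1/(1/(2*t) - 1) = 1/(-1 + 1/(2*t)))
(U(5) - 11)² + Y(F(2)) = ((-5 + 5) - 11)² - 2*(-3 + 2)/(-1 + 2*(-3 + 2)) = (0 - 11)² - 2*(-1)/(-1 + 2*(-1)) = (-11)² - 2*(-1)/(-1 - 2) = 121 - 2*(-1)/(-3) = 121 - 2*(-1)*(-⅓) = 121 - ⅔ = 361/3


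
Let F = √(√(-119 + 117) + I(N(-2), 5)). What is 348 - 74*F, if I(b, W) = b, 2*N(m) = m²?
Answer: 348 - 74*√(2 + I*√2) ≈ 237.62 - 35.081*I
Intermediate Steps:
N(m) = m²/2
F = √(2 + I*√2) (F = √(√(-119 + 117) + (½)*(-2)²) = √(√(-2) + (½)*4) = √(I*√2 + 2) = √(2 + I*√2) ≈ 1.4916 + 0.47407*I)
348 - 74*F = 348 - 74*√(2 + I*√2)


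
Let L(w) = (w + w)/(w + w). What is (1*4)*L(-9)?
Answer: 4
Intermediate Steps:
L(w) = 1 (L(w) = (2*w)/((2*w)) = (2*w)*(1/(2*w)) = 1)
(1*4)*L(-9) = (1*4)*1 = 4*1 = 4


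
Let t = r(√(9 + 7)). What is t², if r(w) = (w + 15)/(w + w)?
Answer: 361/64 ≈ 5.6406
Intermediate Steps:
r(w) = (15 + w)/(2*w) (r(w) = (15 + w)/((2*w)) = (15 + w)*(1/(2*w)) = (15 + w)/(2*w))
t = 19/8 (t = (15 + √(9 + 7))/(2*(√(9 + 7))) = (15 + √16)/(2*(√16)) = (½)*(15 + 4)/4 = (½)*(¼)*19 = 19/8 ≈ 2.3750)
t² = (19/8)² = 361/64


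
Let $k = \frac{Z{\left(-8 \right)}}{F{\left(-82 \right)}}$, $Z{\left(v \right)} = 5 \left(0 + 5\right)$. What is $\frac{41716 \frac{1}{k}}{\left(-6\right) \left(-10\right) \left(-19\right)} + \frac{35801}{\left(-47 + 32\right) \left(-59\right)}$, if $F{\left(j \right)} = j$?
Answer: $\frac{67460977}{420375} \approx 160.48$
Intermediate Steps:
$Z{\left(v \right)} = 25$ ($Z{\left(v \right)} = 5 \cdot 5 = 25$)
$k = - \frac{25}{82}$ ($k = \frac{25}{-82} = 25 \left(- \frac{1}{82}\right) = - \frac{25}{82} \approx -0.30488$)
$\frac{41716 \frac{1}{k}}{\left(-6\right) \left(-10\right) \left(-19\right)} + \frac{35801}{\left(-47 + 32\right) \left(-59\right)} = \frac{41716 \frac{1}{- \frac{25}{82}}}{\left(-6\right) \left(-10\right) \left(-19\right)} + \frac{35801}{\left(-47 + 32\right) \left(-59\right)} = \frac{41716 \left(- \frac{82}{25}\right)}{60 \left(-19\right)} + \frac{35801}{\left(-15\right) \left(-59\right)} = - \frac{3420712}{25 \left(-1140\right)} + \frac{35801}{885} = \left(- \frac{3420712}{25}\right) \left(- \frac{1}{1140}\right) + 35801 \cdot \frac{1}{885} = \frac{855178}{7125} + \frac{35801}{885} = \frac{67460977}{420375}$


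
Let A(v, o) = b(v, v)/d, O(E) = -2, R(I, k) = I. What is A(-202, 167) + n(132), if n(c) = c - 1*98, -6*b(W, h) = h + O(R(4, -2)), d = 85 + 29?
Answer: 1955/57 ≈ 34.298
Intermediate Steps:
d = 114
b(W, h) = ⅓ - h/6 (b(W, h) = -(h - 2)/6 = -(-2 + h)/6 = ⅓ - h/6)
n(c) = -98 + c (n(c) = c - 98 = -98 + c)
A(v, o) = 1/342 - v/684 (A(v, o) = (⅓ - v/6)/114 = (⅓ - v/6)*(1/114) = 1/342 - v/684)
A(-202, 167) + n(132) = (1/342 - 1/684*(-202)) + (-98 + 132) = (1/342 + 101/342) + 34 = 17/57 + 34 = 1955/57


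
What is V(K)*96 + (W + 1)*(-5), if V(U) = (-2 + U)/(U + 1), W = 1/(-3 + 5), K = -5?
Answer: 321/2 ≈ 160.50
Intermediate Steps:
W = ½ (W = 1/2 = ½ ≈ 0.50000)
V(U) = (-2 + U)/(1 + U)
V(K)*96 + (W + 1)*(-5) = ((-2 - 5)/(1 - 5))*96 + (½ + 1)*(-5) = (-7/(-4))*96 + (3/2)*(-5) = -¼*(-7)*96 - 15/2 = (7/4)*96 - 15/2 = 168 - 15/2 = 321/2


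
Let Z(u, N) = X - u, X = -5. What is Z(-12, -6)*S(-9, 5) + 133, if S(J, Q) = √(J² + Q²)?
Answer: 133 + 7*√106 ≈ 205.07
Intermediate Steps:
Z(u, N) = -5 - u
Z(-12, -6)*S(-9, 5) + 133 = (-5 - 1*(-12))*√((-9)² + 5²) + 133 = (-5 + 12)*√(81 + 25) + 133 = 7*√106 + 133 = 133 + 7*√106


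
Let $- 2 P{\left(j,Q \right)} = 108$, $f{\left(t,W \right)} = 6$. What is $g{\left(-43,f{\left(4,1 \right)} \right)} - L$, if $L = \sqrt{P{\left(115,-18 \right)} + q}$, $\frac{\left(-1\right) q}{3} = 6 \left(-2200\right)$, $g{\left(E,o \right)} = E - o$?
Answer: $-49 - 39 \sqrt{26} \approx -247.86$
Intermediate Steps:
$P{\left(j,Q \right)} = -54$ ($P{\left(j,Q \right)} = \left(- \frac{1}{2}\right) 108 = -54$)
$q = 39600$ ($q = - 3 \cdot 6 \left(-2200\right) = \left(-3\right) \left(-13200\right) = 39600$)
$L = 39 \sqrt{26}$ ($L = \sqrt{-54 + 39600} = \sqrt{39546} = 39 \sqrt{26} \approx 198.86$)
$g{\left(-43,f{\left(4,1 \right)} \right)} - L = \left(-43 - 6\right) - 39 \sqrt{26} = -49 - 39 \sqrt{26}$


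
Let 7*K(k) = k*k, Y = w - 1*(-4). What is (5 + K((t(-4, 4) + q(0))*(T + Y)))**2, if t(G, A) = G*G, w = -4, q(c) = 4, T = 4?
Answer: 41409225/49 ≈ 8.4509e+5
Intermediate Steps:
t(G, A) = G**2
Y = 0 (Y = -4 - 1*(-4) = -4 + 4 = 0)
K(k) = k**2/7 (K(k) = (k*k)/7 = k**2/7)
(5 + K((t(-4, 4) + q(0))*(T + Y)))**2 = (5 + (((-4)**2 + 4)*(4 + 0))**2/7)**2 = (5 + ((16 + 4)*4)**2/7)**2 = (5 + (20*4)**2/7)**2 = (5 + (1/7)*80**2)**2 = (5 + (1/7)*6400)**2 = (5 + 6400/7)**2 = (6435/7)**2 = 41409225/49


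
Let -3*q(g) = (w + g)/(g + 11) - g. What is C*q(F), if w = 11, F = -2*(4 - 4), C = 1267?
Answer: -1267/3 ≈ -422.33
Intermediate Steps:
F = 0 (F = -2*0 = 0)
q(g) = -⅓ + g/3 (q(g) = -((11 + g)/(g + 11) - g)/3 = -((11 + g)/(11 + g) - g)/3 = -(1 - g)/3 = -⅓ + g/3)
C*q(F) = 1267*(-⅓ + (⅓)*0) = 1267*(-⅓ + 0) = 1267*(-⅓) = -1267/3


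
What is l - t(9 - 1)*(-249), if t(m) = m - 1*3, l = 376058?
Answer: 377303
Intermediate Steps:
t(m) = -3 + m (t(m) = m - 3 = -3 + m)
l - t(9 - 1)*(-249) = 376058 - (-3 + (9 - 1))*(-249) = 376058 - (-3 + 8)*(-249) = 376058 - 5*(-249) = 376058 - 1*(-1245) = 376058 + 1245 = 377303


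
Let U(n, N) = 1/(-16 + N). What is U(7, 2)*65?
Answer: -65/14 ≈ -4.6429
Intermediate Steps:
U(7, 2)*65 = 65/(-16 + 2) = 65/(-14) = -1/14*65 = -65/14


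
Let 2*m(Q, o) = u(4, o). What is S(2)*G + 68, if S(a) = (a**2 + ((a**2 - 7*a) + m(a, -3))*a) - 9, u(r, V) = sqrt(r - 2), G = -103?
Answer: 2643 - 103*sqrt(2) ≈ 2497.3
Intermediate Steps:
u(r, V) = sqrt(-2 + r)
m(Q, o) = sqrt(2)/2 (m(Q, o) = sqrt(-2 + 4)/2 = sqrt(2)/2)
S(a) = -9 + a**2 + a*(a**2 + sqrt(2)/2 - 7*a) (S(a) = (a**2 + ((a**2 - 7*a) + sqrt(2)/2)*a) - 9 = (a**2 + (a**2 + sqrt(2)/2 - 7*a)*a) - 9 = (a**2 + a*(a**2 + sqrt(2)/2 - 7*a)) - 9 = -9 + a**2 + a*(a**2 + sqrt(2)/2 - 7*a))
S(2)*G + 68 = (-9 + 2**3 - 6*2**2 + (1/2)*2*sqrt(2))*(-103) + 68 = (-9 + 8 - 6*4 + sqrt(2))*(-103) + 68 = (-9 + 8 - 24 + sqrt(2))*(-103) + 68 = (-25 + sqrt(2))*(-103) + 68 = (2575 - 103*sqrt(2)) + 68 = 2643 - 103*sqrt(2)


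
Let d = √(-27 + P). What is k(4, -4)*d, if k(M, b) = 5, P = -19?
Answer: 5*I*√46 ≈ 33.912*I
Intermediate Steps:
d = I*√46 (d = √(-27 - 19) = √(-46) = I*√46 ≈ 6.7823*I)
k(4, -4)*d = 5*(I*√46) = 5*I*√46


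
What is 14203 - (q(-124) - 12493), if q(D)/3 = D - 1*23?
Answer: 27137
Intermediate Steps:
q(D) = -69 + 3*D (q(D) = 3*(D - 1*23) = 3*(D - 23) = 3*(-23 + D) = -69 + 3*D)
14203 - (q(-124) - 12493) = 14203 - ((-69 + 3*(-124)) - 12493) = 14203 - ((-69 - 372) - 12493) = 14203 - (-441 - 12493) = 14203 - 1*(-12934) = 14203 + 12934 = 27137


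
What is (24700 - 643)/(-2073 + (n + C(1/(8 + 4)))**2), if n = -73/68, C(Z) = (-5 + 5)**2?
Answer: -111239568/9580223 ≈ -11.611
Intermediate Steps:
C(Z) = 0 (C(Z) = 0**2 = 0)
n = -73/68 (n = -73*1/68 = -73/68 ≈ -1.0735)
(24700 - 643)/(-2073 + (n + C(1/(8 + 4)))**2) = (24700 - 643)/(-2073 + (-73/68 + 0)**2) = 24057/(-2073 + (-73/68)**2) = 24057/(-2073 + 5329/4624) = 24057/(-9580223/4624) = 24057*(-4624/9580223) = -111239568/9580223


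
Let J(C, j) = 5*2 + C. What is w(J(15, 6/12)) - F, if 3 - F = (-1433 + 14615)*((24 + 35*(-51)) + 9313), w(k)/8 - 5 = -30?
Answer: 99550261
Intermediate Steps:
J(C, j) = 10 + C
w(k) = -200 (w(k) = 40 + 8*(-30) = 40 - 240 = -200)
F = -99550461 (F = 3 - (-1433 + 14615)*((24 + 35*(-51)) + 9313) = 3 - 13182*((24 - 1785) + 9313) = 3 - 13182*(-1761 + 9313) = 3 - 13182*7552 = 3 - 1*99550464 = 3 - 99550464 = -99550461)
w(J(15, 6/12)) - F = -200 - 1*(-99550461) = -200 + 99550461 = 99550261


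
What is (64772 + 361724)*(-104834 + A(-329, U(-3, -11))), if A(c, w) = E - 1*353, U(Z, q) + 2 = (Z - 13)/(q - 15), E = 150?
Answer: -44797860352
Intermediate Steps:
U(Z, q) = -2 + (-13 + Z)/(-15 + q) (U(Z, q) = -2 + (Z - 13)/(q - 15) = -2 + (-13 + Z)/(-15 + q))
A(c, w) = -203 (A(c, w) = 150 - 1*353 = 150 - 353 = -203)
(64772 + 361724)*(-104834 + A(-329, U(-3, -11))) = (64772 + 361724)*(-104834 - 203) = 426496*(-105037) = -44797860352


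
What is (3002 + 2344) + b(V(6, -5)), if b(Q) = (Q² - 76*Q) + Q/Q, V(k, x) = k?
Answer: 4927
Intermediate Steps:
b(Q) = 1 + Q² - 76*Q (b(Q) = (Q² - 76*Q) + 1 = 1 + Q² - 76*Q)
(3002 + 2344) + b(V(6, -5)) = (3002 + 2344) + (1 + 6² - 76*6) = 5346 + (1 + 36 - 456) = 5346 - 419 = 4927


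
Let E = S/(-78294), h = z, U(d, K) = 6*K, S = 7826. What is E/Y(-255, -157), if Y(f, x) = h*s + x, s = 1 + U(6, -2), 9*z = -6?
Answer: 3913/5859001 ≈ 0.00066786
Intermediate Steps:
z = -2/3 (z = (1/9)*(-6) = -2/3 ≈ -0.66667)
s = -11 (s = 1 + 6*(-2) = 1 - 12 = -11)
h = -2/3 ≈ -0.66667
Y(f, x) = 22/3 + x (Y(f, x) = -2/3*(-11) + x = 22/3 + x)
E = -3913/39147 (E = 7826/(-78294) = 7826*(-1/78294) = -3913/39147 ≈ -0.099957)
E/Y(-255, -157) = -3913/(39147*(22/3 - 157)) = -3913/(39147*(-449/3)) = -3913/39147*(-3/449) = 3913/5859001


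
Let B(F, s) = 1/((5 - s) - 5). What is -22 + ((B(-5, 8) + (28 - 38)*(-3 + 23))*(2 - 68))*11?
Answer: 581075/4 ≈ 1.4527e+5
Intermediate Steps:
B(F, s) = -1/s (B(F, s) = 1/(-s) = -1/s)
-22 + ((B(-5, 8) + (28 - 38)*(-3 + 23))*(2 - 68))*11 = -22 + ((-1/8 + (28 - 38)*(-3 + 23))*(2 - 68))*11 = -22 + ((-1*1/8 - 10*20)*(-66))*11 = -22 + ((-1/8 - 200)*(-66))*11 = -22 - 1601/8*(-66)*11 = -22 + (52833/4)*11 = -22 + 581163/4 = 581075/4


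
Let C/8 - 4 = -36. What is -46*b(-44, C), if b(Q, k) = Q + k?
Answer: 13800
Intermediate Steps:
C = -256 (C = 32 + 8*(-36) = 32 - 288 = -256)
-46*b(-44, C) = -46*(-44 - 256) = -46*(-300) = 13800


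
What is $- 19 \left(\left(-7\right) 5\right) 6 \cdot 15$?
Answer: $59850$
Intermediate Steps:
$- 19 \left(\left(-7\right) 5\right) 6 \cdot 15 = \left(-19\right) \left(-35\right) 90 = 665 \cdot 90 = 59850$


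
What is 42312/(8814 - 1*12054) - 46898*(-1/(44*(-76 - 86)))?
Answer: -349961/17820 ≈ -19.639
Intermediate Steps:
42312/(8814 - 1*12054) - 46898*(-1/(44*(-76 - 86))) = 42312/(8814 - 12054) - 46898/((-162*(-44))) = 42312/(-3240) - 46898/7128 = 42312*(-1/3240) - 46898*1/7128 = -1763/135 - 23449/3564 = -349961/17820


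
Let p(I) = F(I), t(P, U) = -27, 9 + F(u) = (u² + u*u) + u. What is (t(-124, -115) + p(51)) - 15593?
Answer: -10376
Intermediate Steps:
F(u) = -9 + u + 2*u² (F(u) = -9 + ((u² + u*u) + u) = -9 + ((u² + u²) + u) = -9 + (2*u² + u) = -9 + (u + 2*u²) = -9 + u + 2*u²)
p(I) = -9 + I + 2*I²
(t(-124, -115) + p(51)) - 15593 = (-27 + (-9 + 51 + 2*51²)) - 15593 = (-27 + (-9 + 51 + 2*2601)) - 15593 = (-27 + (-9 + 51 + 5202)) - 15593 = (-27 + 5244) - 15593 = 5217 - 15593 = -10376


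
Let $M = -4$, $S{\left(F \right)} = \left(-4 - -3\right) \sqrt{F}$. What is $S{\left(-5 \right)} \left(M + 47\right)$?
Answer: $- 43 i \sqrt{5} \approx - 96.151 i$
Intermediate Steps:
$S{\left(F \right)} = - \sqrt{F}$ ($S{\left(F \right)} = \left(-4 + 3\right) \sqrt{F} = - \sqrt{F}$)
$S{\left(-5 \right)} \left(M + 47\right) = - \sqrt{-5} \left(-4 + 47\right) = - i \sqrt{5} \cdot 43 = - 43 i \sqrt{5}$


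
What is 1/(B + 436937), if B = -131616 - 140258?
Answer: 1/165063 ≈ 6.0583e-6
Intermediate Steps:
B = -271874
1/(B + 436937) = 1/(-271874 + 436937) = 1/165063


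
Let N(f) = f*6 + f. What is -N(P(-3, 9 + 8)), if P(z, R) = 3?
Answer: -21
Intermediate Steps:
N(f) = 7*f (N(f) = 6*f + f = 7*f)
-N(P(-3, 9 + 8)) = -7*3 = -1*21 = -21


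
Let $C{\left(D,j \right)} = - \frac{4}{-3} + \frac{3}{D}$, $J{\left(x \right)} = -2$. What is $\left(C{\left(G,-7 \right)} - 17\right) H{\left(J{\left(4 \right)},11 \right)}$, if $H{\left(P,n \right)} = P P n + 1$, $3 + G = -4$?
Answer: $- \frac{5070}{7} \approx -724.29$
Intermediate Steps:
$G = -7$ ($G = -3 - 4 = -7$)
$H{\left(P,n \right)} = 1 + n P^{2}$ ($H{\left(P,n \right)} = P^{2} n + 1 = n P^{2} + 1 = 1 + n P^{2}$)
$C{\left(D,j \right)} = \frac{4}{3} + \frac{3}{D}$ ($C{\left(D,j \right)} = \left(-4\right) \left(- \frac{1}{3}\right) + \frac{3}{D} = \frac{4}{3} + \frac{3}{D}$)
$\left(C{\left(G,-7 \right)} - 17\right) H{\left(J{\left(4 \right)},11 \right)} = \left(\left(\frac{4}{3} + \frac{3}{-7}\right) - 17\right) \left(1 + 11 \left(-2\right)^{2}\right) = \left(\left(\frac{4}{3} + 3 \left(- \frac{1}{7}\right)\right) - 17\right) \left(1 + 11 \cdot 4\right) = \left(\left(\frac{4}{3} - \frac{3}{7}\right) - 17\right) \left(1 + 44\right) = \left(\frac{19}{21} - 17\right) 45 = \left(- \frac{338}{21}\right) 45 = - \frac{5070}{7}$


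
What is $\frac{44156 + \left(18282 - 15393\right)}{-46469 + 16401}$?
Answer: $- \frac{47045}{30068} \approx -1.5646$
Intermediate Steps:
$\frac{44156 + \left(18282 - 15393\right)}{-46469 + 16401} = \frac{44156 + \left(18282 - 15393\right)}{-30068} = \left(44156 + 2889\right) \left(- \frac{1}{30068}\right) = 47045 \left(- \frac{1}{30068}\right) = - \frac{47045}{30068}$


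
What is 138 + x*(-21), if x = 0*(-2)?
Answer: 138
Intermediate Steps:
x = 0
138 + x*(-21) = 138 + 0*(-21) = 138 + 0 = 138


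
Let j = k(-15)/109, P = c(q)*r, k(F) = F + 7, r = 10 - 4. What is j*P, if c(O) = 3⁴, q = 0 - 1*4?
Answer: -3888/109 ≈ -35.670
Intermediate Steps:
r = 6
k(F) = 7 + F
q = -4 (q = 0 - 4 = -4)
c(O) = 81
P = 486 (P = 81*6 = 486)
j = -8/109 (j = (7 - 15)/109 = -8*1/109 = -8/109 ≈ -0.073395)
j*P = -8/109*486 = -3888/109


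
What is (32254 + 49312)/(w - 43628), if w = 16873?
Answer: -81566/26755 ≈ -3.0486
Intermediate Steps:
(32254 + 49312)/(w - 43628) = (32254 + 49312)/(16873 - 43628) = 81566/(-26755) = 81566*(-1/26755) = -81566/26755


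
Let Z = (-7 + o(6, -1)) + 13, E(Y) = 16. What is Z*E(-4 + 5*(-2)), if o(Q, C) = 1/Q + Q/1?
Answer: 584/3 ≈ 194.67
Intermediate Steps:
o(Q, C) = Q + 1/Q (o(Q, C) = 1/Q + Q*1 = 1/Q + Q = Q + 1/Q)
Z = 73/6 (Z = (-7 + (6 + 1/6)) + 13 = (-7 + (6 + ⅙)) + 13 = (-7 + 37/6) + 13 = -⅚ + 13 = 73/6 ≈ 12.167)
Z*E(-4 + 5*(-2)) = (73/6)*16 = 584/3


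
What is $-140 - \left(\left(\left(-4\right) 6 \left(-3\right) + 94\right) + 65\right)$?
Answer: $-371$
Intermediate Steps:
$-140 - \left(\left(\left(-4\right) 6 \left(-3\right) + 94\right) + 65\right) = -140 - \left(\left(\left(-24\right) \left(-3\right) + 94\right) + 65\right) = -140 - \left(\left(72 + 94\right) + 65\right) = -140 - \left(166 + 65\right) = -140 - 231 = -371$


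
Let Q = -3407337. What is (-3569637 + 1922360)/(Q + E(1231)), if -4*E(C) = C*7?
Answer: 6589108/13637965 ≈ 0.48314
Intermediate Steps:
E(C) = -7*C/4 (E(C) = -C*7/4 = -7*C/4)
(-3569637 + 1922360)/(Q + E(1231)) = (-3569637 + 1922360)/(-3407337 - 7/4*1231) = -1647277/(-3407337 - 8617/4) = -1647277/(-13637965/4) = -1647277*(-4/13637965) = 6589108/13637965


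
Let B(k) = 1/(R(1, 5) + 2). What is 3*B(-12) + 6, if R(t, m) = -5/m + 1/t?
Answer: 15/2 ≈ 7.5000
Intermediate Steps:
R(t, m) = 1/t - 5/m (R(t, m) = -5/m + 1/t = 1/t - 5/m)
B(k) = 1/2 (B(k) = 1/((1/1 - 5/5) + 2) = 1/((1 - 5*1/5) + 2) = 1/((1 - 1) + 2) = 1/(0 + 2) = 1/2)
3*B(-12) + 6 = 3*(1/2) + 6 = 3/2 + 6 = 15/2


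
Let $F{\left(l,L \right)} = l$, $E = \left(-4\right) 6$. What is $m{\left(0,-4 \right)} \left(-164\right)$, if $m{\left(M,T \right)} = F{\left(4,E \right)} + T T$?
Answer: $-3280$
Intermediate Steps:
$E = -24$
$m{\left(M,T \right)} = 4 + T^{2}$ ($m{\left(M,T \right)} = 4 + T T = 4 + T^{2}$)
$m{\left(0,-4 \right)} \left(-164\right) = \left(4 + \left(-4\right)^{2}\right) \left(-164\right) = \left(4 + 16\right) \left(-164\right) = 20 \left(-164\right) = -3280$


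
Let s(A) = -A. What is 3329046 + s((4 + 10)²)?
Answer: 3328850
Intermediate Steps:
3329046 + s((4 + 10)²) = 3329046 - (4 + 10)² = 3329046 - 1*14² = 3329046 - 1*196 = 3329046 - 196 = 3328850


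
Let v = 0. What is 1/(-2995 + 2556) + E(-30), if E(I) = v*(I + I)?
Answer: -1/439 ≈ -0.0022779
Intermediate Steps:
E(I) = 0 (E(I) = 0*(I + I) = 0*(2*I) = 0)
1/(-2995 + 2556) + E(-30) = 1/(-2995 + 2556) + 0 = 1/(-439) + 0 = -1/439 + 0 = -1/439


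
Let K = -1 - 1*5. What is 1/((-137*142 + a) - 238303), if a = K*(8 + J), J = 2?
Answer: -1/257817 ≈ -3.8787e-6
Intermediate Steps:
K = -6 (K = -1 - 5 = -6)
a = -60 (a = -6*(8 + 2) = -6*10 = -60)
1/((-137*142 + a) - 238303) = 1/((-137*142 - 60) - 238303) = 1/((-19454 - 60) - 238303) = 1/(-19514 - 238303) = 1/(-257817) = -1/257817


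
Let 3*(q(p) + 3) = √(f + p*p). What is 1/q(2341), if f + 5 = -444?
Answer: 27/5479751 + 6*√1369958/5479751 ≈ 0.0012865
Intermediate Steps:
f = -449 (f = -5 - 444 = -449)
q(p) = -3 + √(-449 + p²)/3 (q(p) = -3 + √(-449 + p*p)/3 = -3 + √(-449 + p²)/3)
1/q(2341) = 1/(-3 + √(-449 + 2341²)/3) = 1/(-3 + √(-449 + 5480281)/3) = 1/(-3 + √5479832/3) = 1/(-3 + (2*√1369958)/3) = 1/(-3 + 2*√1369958/3)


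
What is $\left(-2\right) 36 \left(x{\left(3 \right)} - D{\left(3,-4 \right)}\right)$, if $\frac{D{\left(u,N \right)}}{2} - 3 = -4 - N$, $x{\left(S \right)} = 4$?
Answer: $144$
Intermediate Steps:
$D{\left(u,N \right)} = -2 - 2 N$ ($D{\left(u,N \right)} = 6 + 2 \left(-4 - N\right) = 6 - \left(8 + 2 N\right) = -2 - 2 N$)
$\left(-2\right) 36 \left(x{\left(3 \right)} - D{\left(3,-4 \right)}\right) = \left(-2\right) 36 \left(4 - \left(-2 - -8\right)\right) = - 72 \left(4 - \left(-2 + 8\right)\right) = - 72 \left(4 - 6\right) = \left(-72\right) \left(-2\right) = 144$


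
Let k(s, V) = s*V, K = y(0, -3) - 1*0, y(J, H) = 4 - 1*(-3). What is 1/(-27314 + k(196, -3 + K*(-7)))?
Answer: -1/37506 ≈ -2.6662e-5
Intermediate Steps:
y(J, H) = 7 (y(J, H) = 4 + 3 = 7)
K = 7 (K = 7 - 1*0 = 7 + 0 = 7)
k(s, V) = V*s
1/(-27314 + k(196, -3 + K*(-7))) = 1/(-27314 + (-3 + 7*(-7))*196) = 1/(-27314 + (-3 - 49)*196) = 1/(-27314 - 52*196) = 1/(-27314 - 10192) = 1/(-37506) = -1/37506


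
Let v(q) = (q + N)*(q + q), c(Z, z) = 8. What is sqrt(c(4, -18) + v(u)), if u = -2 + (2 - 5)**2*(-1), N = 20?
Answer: I*sqrt(190) ≈ 13.784*I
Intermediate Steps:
u = -11 (u = -2 + (-3)**2*(-1) = -2 + 9*(-1) = -2 - 9 = -11)
v(q) = 2*q*(20 + q) (v(q) = (q + 20)*(q + q) = (20 + q)*(2*q) = 2*q*(20 + q))
sqrt(c(4, -18) + v(u)) = sqrt(8 + 2*(-11)*(20 - 11)) = sqrt(8 + 2*(-11)*9) = sqrt(8 - 198) = sqrt(-190) = I*sqrt(190)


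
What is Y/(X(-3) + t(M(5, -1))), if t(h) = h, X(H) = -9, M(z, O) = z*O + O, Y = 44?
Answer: -44/15 ≈ -2.9333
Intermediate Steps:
M(z, O) = O + O*z (M(z, O) = O*z + O = O + O*z)
Y/(X(-3) + t(M(5, -1))) = 44/(-9 - (1 + 5)) = 44/(-9 - 1*6) = 44/(-9 - 6) = 44/(-15) = -1/15*44 = -44/15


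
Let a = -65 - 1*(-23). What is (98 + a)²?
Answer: 3136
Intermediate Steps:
a = -42 (a = -65 + 23 = -42)
(98 + a)² = (98 - 42)² = 56² = 3136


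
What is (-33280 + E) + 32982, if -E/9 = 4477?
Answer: -40591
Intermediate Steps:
E = -40293 (E = -9*4477 = -40293)
(-33280 + E) + 32982 = (-33280 - 40293) + 32982 = -73573 + 32982 = -40591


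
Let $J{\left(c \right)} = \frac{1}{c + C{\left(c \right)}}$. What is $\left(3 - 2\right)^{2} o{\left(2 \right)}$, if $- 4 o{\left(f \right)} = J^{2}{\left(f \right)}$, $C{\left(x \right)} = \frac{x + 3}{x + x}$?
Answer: $- \frac{4}{169} \approx -0.023669$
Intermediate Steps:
$C{\left(x \right)} = \frac{3 + x}{2 x}$
$J{\left(c \right)} = \frac{1}{c + \frac{3 + c}{2 c}}$
$o{\left(f \right)} = - \frac{f^{2}}{\left(3 + f + 2 f^{2}\right)^{2}}$ ($o{\left(f \right)} = - \frac{\left(\frac{2 f}{3 + f + 2 f^{2}}\right)^{2}}{4} = - \frac{4 f^{2} \frac{1}{\left(3 + f + 2 f^{2}\right)^{2}}}{4} = - \frac{f^{2}}{\left(3 + f + 2 f^{2}\right)^{2}}$)
$\left(3 - 2\right)^{2} o{\left(2 \right)} = \left(3 - 2\right)^{2} \left(- \frac{2^{2}}{\left(3 + 2 + 2 \cdot 2^{2}\right)^{2}}\right) = 1^{2} \left(\left(-1\right) 4 \frac{1}{\left(3 + 2 + 2 \cdot 4\right)^{2}}\right) = 1 \left(\left(-1\right) 4 \frac{1}{\left(3 + 2 + 8\right)^{2}}\right) = 1 \left(\left(-1\right) 4 \cdot \frac{1}{169}\right) = 1 \left(- \frac{4}{169}\right) = - \frac{4}{169}$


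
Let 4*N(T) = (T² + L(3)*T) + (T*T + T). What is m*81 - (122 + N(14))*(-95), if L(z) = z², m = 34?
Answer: 26979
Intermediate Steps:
N(T) = T²/2 + 5*T/2 (N(T) = ((T² + 3²*T) + (T*T + T))/4 = ((T² + 9*T) + (T² + T))/4 = ((T² + 9*T) + (T + T²))/4 = (2*T² + 10*T)/4 = T²/2 + 5*T/2)
m*81 - (122 + N(14))*(-95) = 34*81 - (122 + (½)*14*(5 + 14))*(-95) = 2754 - (122 + (½)*14*19)*(-95) = 2754 - (122 + 133)*(-95) = 2754 - 255*(-95) = 2754 - 1*(-24225) = 2754 + 24225 = 26979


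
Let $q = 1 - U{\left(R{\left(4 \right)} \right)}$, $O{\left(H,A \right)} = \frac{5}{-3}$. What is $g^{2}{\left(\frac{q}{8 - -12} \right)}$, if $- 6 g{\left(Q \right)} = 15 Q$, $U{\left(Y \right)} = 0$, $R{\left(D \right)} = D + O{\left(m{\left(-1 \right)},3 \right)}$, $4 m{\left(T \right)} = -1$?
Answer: $\frac{1}{64} \approx 0.015625$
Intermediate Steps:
$m{\left(T \right)} = - \frac{1}{4}$ ($m{\left(T \right)} = \frac{1}{4} \left(-1\right) = - \frac{1}{4}$)
$O{\left(H,A \right)} = - \frac{5}{3}$ ($O{\left(H,A \right)} = 5 \left(- \frac{1}{3}\right) = - \frac{5}{3}$)
$R{\left(D \right)} = - \frac{5}{3} + D$ ($R{\left(D \right)} = D - \frac{5}{3} = - \frac{5}{3} + D$)
$q = 1$ ($q = 1 - 0 = 1 + 0 = 1$)
$g{\left(Q \right)} = - \frac{5 Q}{2}$ ($g{\left(Q \right)} = - \frac{15 Q}{6} = - \frac{5 Q}{2}$)
$g^{2}{\left(\frac{q}{8 - -12} \right)} = \left(- \frac{5 \cdot 1 \frac{1}{8 - -12}}{2}\right)^{2} = \left(- \frac{5 \cdot 1 \frac{1}{8 + 12}}{2}\right)^{2} = \left(- \frac{5 \cdot 1 \cdot \frac{1}{20}}{2}\right)^{2} = \left(\left(- \frac{5}{2}\right) \frac{1}{20}\right)^{2} = \left(- \frac{1}{8}\right)^{2} = \frac{1}{64}$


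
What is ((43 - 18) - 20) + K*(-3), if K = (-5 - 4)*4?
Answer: 113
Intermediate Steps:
K = -36 (K = -9*4 = -36)
((43 - 18) - 20) + K*(-3) = ((43 - 18) - 20) - 36*(-3) = (25 - 20) + 108 = 5 + 108 = 113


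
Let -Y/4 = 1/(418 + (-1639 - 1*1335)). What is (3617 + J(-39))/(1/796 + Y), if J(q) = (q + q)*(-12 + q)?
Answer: 110375748/41 ≈ 2.6921e+6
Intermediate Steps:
J(q) = 2*q*(-12 + q) (J(q) = (2*q)*(-12 + q) = 2*q*(-12 + q))
Y = 1/639 (Y = -4/(418 + (-1639 - 1*1335)) = -4/(418 + (-1639 - 1335)) = -4/(418 - 2974) = -4/(-2556) = -4*(-1/2556) = 1/639 ≈ 0.0015649)
(3617 + J(-39))/(1/796 + Y) = (3617 + 2*(-39)*(-12 - 39))/(1/796 + 1/639) = (3617 + 2*(-39)*(-51))/(1/796 + 1/639) = (3617 + 3978)/(1435/508644) = 7595*(508644/1435) = 110375748/41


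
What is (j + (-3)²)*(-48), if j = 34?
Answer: -2064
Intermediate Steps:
(j + (-3)²)*(-48) = (34 + (-3)²)*(-48) = (34 + 9)*(-48) = 43*(-48) = -2064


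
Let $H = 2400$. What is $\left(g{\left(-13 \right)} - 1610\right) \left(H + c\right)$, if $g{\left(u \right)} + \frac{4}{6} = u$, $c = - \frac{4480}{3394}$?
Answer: $- \frac{19827697760}{5091} \approx -3.8947 \cdot 10^{6}$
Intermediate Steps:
$c = - \frac{2240}{1697}$ ($c = \left(-4480\right) \frac{1}{3394} = - \frac{2240}{1697} \approx -1.32$)
$g{\left(u \right)} = - \frac{2}{3} + u$
$\left(g{\left(-13 \right)} - 1610\right) \left(H + c\right) = \left(\left(- \frac{2}{3} - 13\right) - 1610\right) \left(2400 - \frac{2240}{1697}\right) = \left(- \frac{41}{3} - 1610\right) \frac{4070560}{1697} = \left(- \frac{4871}{3}\right) \frac{4070560}{1697} = - \frac{19827697760}{5091}$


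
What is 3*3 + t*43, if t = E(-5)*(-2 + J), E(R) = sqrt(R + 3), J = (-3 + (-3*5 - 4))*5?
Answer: 9 - 4816*I*sqrt(2) ≈ 9.0 - 6810.9*I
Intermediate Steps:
J = -110 (J = (-3 + (-15 - 4))*5 = (-3 - 19)*5 = -22*5 = -110)
E(R) = sqrt(3 + R)
t = -112*I*sqrt(2) (t = sqrt(3 - 5)*(-2 - 110) = sqrt(-2)*(-112) = (I*sqrt(2))*(-112) = -112*I*sqrt(2) ≈ -158.39*I)
3*3 + t*43 = 3*3 - 112*I*sqrt(2)*43 = 9 - 4816*I*sqrt(2)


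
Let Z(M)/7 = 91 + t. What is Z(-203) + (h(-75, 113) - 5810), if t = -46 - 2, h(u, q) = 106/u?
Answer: -413281/75 ≈ -5510.4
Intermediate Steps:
t = -48
Z(M) = 301 (Z(M) = 7*(91 - 48) = 7*43 = 301)
Z(-203) + (h(-75, 113) - 5810) = 301 + (106/(-75) - 5810) = 301 + (106*(-1/75) - 5810) = 301 + (-106/75 - 5810) = 301 - 435856/75 = -413281/75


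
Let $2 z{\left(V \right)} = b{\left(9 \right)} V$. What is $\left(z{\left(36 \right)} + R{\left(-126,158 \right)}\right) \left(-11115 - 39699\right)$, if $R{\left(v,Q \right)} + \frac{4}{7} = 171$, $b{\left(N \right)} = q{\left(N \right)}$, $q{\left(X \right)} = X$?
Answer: $- \frac{118244178}{7} \approx -1.6892 \cdot 10^{7}$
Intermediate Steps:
$b{\left(N \right)} = N$
$z{\left(V \right)} = \frac{9 V}{2}$
$R{\left(v,Q \right)} = \frac{1193}{7}$ ($R{\left(v,Q \right)} = - \frac{4}{7} + 171 = \frac{1193}{7}$)
$\left(z{\left(36 \right)} + R{\left(-126,158 \right)}\right) \left(-11115 - 39699\right) = \left(\frac{9}{2} \cdot 36 + \frac{1193}{7}\right) \left(-11115 - 39699\right) = \left(162 + \frac{1193}{7}\right) \left(-50814\right) = \frac{2327}{7} \left(-50814\right) = - \frac{118244178}{7}$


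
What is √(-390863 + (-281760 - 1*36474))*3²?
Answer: 9*I*√709097 ≈ 7578.7*I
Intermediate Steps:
√(-390863 + (-281760 - 1*36474))*3² = √(-390863 + (-281760 - 36474))*9 = √(-390863 - 318234)*9 = √(-709097)*9 = (I*√709097)*9 = 9*I*√709097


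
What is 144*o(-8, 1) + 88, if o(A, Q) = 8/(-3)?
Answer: -296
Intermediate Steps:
o(A, Q) = -8/3 (o(A, Q) = 8*(-⅓) = -8/3)
144*o(-8, 1) + 88 = 144*(-8/3) + 88 = -384 + 88 = -296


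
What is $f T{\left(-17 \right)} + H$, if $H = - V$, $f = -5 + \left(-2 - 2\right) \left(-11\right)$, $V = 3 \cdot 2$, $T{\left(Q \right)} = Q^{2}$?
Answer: $11265$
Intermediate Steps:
$V = 6$
$f = 39$ ($f = -5 - -44 = -5 + 44 = 39$)
$H = -6$ ($H = \left(-1\right) 6 = -6$)
$f T{\left(-17 \right)} + H = 39 \left(-17\right)^{2} - 6 = 39 \cdot 289 - 6 = 11271 - 6 = 11265$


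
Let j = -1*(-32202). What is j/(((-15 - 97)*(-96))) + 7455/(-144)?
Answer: -262219/5376 ≈ -48.776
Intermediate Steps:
j = 32202
j/(((-15 - 97)*(-96))) + 7455/(-144) = 32202/(((-15 - 97)*(-96))) + 7455/(-144) = 32202/((-112*(-96))) + 7455*(-1/144) = 32202/10752 - 2485/48 = 32202*(1/10752) - 2485/48 = 5367/1792 - 2485/48 = -262219/5376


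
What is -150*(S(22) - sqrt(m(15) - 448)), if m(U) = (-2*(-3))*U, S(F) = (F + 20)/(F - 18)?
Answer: -1575 + 150*I*sqrt(358) ≈ -1575.0 + 2838.1*I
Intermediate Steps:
S(F) = (20 + F)/(-18 + F)
m(U) = 6*U
-150*(S(22) - sqrt(m(15) - 448)) = -150*((20 + 22)/(-18 + 22) - sqrt(6*15 - 448)) = -150*(42/4 - sqrt(90 - 448)) = -150*((1/4)*42 - sqrt(-358)) = -150*(21/2 - I*sqrt(358)) = -1575 + 150*I*sqrt(358)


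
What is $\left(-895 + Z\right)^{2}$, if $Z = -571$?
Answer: $2149156$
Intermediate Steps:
$\left(-895 + Z\right)^{2} = \left(-895 - 571\right)^{2} = \left(-1466\right)^{2} = 2149156$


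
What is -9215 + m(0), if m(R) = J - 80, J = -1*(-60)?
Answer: -9235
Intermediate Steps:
J = 60
m(R) = -20 (m(R) = 60 - 80 = -20)
-9215 + m(0) = -9215 - 20 = -9235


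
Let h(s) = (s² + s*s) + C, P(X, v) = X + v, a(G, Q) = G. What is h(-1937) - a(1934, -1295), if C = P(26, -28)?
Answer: 7502002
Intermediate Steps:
C = -2 (C = 26 - 28 = -2)
h(s) = -2 + 2*s² (h(s) = (s² + s*s) - 2 = (s² + s²) - 2 = 2*s² - 2 = -2 + 2*s²)
h(-1937) - a(1934, -1295) = (-2 + 2*(-1937)²) - 1*1934 = (-2 + 2*3751969) - 1934 = (-2 + 7503938) - 1934 = 7503936 - 1934 = 7502002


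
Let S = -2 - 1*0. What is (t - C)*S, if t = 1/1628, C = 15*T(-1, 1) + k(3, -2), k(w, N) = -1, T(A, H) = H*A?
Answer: -26049/814 ≈ -32.001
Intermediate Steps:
T(A, H) = A*H
C = -16 (C = 15*(-1*1) - 1 = 15*(-1) - 1 = -15 - 1 = -16)
t = 1/1628 ≈ 0.00061425
S = -2 (S = -2 + 0 = -2)
(t - C)*S = (1/1628 - 1*(-16))*(-2) = (1/1628 + 16)*(-2) = (26049/1628)*(-2) = -26049/814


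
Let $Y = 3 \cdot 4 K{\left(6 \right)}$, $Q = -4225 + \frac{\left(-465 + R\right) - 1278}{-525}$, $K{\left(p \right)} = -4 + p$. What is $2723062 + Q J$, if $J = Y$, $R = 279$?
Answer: $\frac{458802562}{175} \approx 2.6217 \cdot 10^{6}$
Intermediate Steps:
$Q = - \frac{738887}{175}$ ($Q = -4225 + \frac{\left(-465 + 279\right) - 1278}{-525} = -4225 + \left(-186 - 1278\right) \left(- \frac{1}{525}\right) = -4225 - - \frac{488}{175} = -4225 + \frac{488}{175} = - \frac{738887}{175} \approx -4222.2$)
$Y = 24$ ($Y = 3 \cdot 4 \left(-4 + 6\right) = 12 \cdot 2 = 24$)
$J = 24$
$2723062 + Q J = 2723062 - \frac{17733288}{175} = \frac{458802562}{175}$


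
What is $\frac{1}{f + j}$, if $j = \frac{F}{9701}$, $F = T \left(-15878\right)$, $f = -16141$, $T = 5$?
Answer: $- \frac{9701}{156663231} \approx -6.1923 \cdot 10^{-5}$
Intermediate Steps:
$F = -79390$ ($F = 5 \left(-15878\right) = -79390$)
$j = - \frac{79390}{9701} \approx -8.1837$
$\frac{1}{f + j} = \frac{1}{-16141 - \frac{79390}{9701}} = \frac{1}{- \frac{156663231}{9701}} = - \frac{9701}{156663231}$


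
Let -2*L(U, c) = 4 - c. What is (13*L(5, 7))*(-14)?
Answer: -273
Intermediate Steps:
L(U, c) = -2 + c/2 (L(U, c) = -(4 - c)/2 = -2 + c/2)
(13*L(5, 7))*(-14) = (13*(-2 + (1/2)*7))*(-14) = (13*(-2 + 7/2))*(-14) = (13*(3/2))*(-14) = (39/2)*(-14) = -273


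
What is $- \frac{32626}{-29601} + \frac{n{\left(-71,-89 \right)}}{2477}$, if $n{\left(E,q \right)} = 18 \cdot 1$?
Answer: $\frac{7395220}{6665607} \approx 1.1095$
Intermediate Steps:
$n{\left(E,q \right)} = 18$
$- \frac{32626}{-29601} + \frac{n{\left(-71,-89 \right)}}{2477} = - \frac{32626}{-29601} + \frac{18}{2477} = \left(-32626\right) \left(- \frac{1}{29601}\right) + 18 \cdot \frac{1}{2477} = \frac{2966}{2691} + \frac{18}{2477} = \frac{7395220}{6665607}$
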